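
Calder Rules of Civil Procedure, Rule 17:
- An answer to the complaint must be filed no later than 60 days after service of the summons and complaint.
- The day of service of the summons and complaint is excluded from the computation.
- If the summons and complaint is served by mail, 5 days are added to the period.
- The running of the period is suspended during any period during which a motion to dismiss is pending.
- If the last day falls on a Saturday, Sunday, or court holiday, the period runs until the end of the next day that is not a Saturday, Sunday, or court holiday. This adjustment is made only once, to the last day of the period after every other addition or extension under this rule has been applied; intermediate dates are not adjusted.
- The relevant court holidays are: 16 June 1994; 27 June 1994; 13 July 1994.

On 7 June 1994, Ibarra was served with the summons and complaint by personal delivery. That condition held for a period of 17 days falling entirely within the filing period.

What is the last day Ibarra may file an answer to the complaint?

60 days after 7 June 1994 is August 6, 1994.
Service was not by mail, so no mail extension applies.
Tolling adds 17 days: August 6, 1994 + 17 days = August 23, 1994.
August 23, 1994 is a Tuesday and not a court holiday, so no extension applies.

August 23, 1994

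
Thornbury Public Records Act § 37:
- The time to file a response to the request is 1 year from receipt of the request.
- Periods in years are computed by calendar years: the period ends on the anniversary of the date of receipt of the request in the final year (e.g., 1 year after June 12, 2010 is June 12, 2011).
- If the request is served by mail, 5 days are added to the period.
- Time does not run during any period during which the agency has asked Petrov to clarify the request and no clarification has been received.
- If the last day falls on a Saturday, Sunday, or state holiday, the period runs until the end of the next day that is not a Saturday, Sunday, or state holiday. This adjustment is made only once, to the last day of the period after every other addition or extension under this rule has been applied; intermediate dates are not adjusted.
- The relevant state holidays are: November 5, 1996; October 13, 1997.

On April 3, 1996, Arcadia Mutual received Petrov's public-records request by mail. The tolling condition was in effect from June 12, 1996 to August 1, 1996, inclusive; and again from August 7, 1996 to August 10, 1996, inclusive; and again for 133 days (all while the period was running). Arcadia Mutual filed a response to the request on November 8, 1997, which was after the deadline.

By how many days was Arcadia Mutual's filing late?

25 days

1 year after April 3, 1996 is April 3, 1997.
Service was by mail, adding 5 days: April 3, 1997 + 5 days = April 8, 1997.
From June 12, 1996 through August 1, 1996 inclusive is 51 days; tolling adds 51 days: April 8, 1997 + 51 days = May 29, 1997.
From August 7, 1996 through August 10, 1996 inclusive is 4 days; tolling adds 4 days: May 29, 1997 + 4 days = June 2, 1997.
Tolling adds 133 days: June 2, 1997 + 133 days = October 13, 1997.
October 13, 1997 is a listed holiday. The next qualifying day is October 14, 1997.
The deadline is October 14, 1997; from October 14, 1997 to November 8, 1997 is 25 days.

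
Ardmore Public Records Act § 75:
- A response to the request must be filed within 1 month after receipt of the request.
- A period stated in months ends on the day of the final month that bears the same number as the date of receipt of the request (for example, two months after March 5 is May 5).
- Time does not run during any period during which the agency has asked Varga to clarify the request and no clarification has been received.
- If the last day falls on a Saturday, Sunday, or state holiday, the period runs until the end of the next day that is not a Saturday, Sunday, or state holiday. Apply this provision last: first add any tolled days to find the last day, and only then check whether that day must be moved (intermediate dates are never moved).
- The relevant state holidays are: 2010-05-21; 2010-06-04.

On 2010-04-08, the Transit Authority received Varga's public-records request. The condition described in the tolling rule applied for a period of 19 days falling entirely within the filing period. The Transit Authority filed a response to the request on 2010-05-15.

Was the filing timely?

1 month after 2010-04-08 is May 8, 2010.
Tolling adds 19 days: May 8, 2010 + 19 days = May 27, 2010.
May 27, 2010 is a Thursday and not a state holiday, so no extension applies.
The deadline is May 27, 2010; the filing on May 15, 2010 is on or before that date.

Yes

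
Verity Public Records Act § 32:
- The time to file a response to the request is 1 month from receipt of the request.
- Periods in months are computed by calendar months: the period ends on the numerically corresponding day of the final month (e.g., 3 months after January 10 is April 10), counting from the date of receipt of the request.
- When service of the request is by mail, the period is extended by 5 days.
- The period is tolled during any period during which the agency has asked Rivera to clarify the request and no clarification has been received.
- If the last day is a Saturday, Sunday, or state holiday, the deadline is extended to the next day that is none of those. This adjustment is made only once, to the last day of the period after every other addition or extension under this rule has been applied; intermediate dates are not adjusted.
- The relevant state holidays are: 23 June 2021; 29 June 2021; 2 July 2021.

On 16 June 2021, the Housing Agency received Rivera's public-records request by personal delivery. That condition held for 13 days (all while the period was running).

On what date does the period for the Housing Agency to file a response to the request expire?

1 month after 16 June 2021 is July 16, 2021.
Service was not by mail, so no mail extension applies.
Tolling adds 13 days: July 16, 2021 + 13 days = July 29, 2021.
July 29, 2021 is a Thursday and not a state holiday, so no extension applies.

July 29, 2021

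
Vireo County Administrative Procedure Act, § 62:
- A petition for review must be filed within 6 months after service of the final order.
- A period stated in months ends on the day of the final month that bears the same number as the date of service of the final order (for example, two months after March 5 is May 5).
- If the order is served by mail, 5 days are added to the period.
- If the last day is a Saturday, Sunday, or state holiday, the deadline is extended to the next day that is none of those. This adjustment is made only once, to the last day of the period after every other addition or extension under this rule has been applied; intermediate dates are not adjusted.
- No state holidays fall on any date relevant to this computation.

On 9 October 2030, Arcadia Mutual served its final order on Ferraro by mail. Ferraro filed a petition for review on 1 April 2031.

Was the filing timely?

Yes

6 months after 9 October 2030 is April 9, 2031.
Service was by mail, adding 5 days: April 9, 2031 + 5 days = April 14, 2031.
April 14, 2031 is a Monday and not a state holiday, so no extension applies.
The deadline is April 14, 2031; the filing on April 1, 2031 is on or before that date.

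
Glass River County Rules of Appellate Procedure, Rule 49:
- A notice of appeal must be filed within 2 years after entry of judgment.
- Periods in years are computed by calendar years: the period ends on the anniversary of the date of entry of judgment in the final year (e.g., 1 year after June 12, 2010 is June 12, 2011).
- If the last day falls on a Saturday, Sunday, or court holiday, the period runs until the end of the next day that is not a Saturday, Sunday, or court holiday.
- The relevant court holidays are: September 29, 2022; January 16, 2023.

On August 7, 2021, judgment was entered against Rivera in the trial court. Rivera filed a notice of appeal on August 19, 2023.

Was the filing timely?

2 years after August 7, 2021 is August 7, 2023.
August 7, 2023 is a Monday and not a court holiday, so no extension applies.
The deadline is August 7, 2023; the filing on August 19, 2023 is after that date.

No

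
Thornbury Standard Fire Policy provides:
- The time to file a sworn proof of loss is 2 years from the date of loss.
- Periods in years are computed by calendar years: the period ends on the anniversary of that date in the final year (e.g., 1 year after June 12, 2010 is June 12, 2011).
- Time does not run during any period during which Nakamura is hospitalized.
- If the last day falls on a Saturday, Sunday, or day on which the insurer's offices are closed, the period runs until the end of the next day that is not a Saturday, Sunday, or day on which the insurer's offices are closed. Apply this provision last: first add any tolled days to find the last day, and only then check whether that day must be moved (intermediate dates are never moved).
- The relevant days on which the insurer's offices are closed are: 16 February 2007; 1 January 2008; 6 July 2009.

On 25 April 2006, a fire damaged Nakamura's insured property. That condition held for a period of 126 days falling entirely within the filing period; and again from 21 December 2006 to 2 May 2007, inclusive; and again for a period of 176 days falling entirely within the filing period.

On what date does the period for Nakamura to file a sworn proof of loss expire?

July 7, 2009

2 years after 25 April 2006 is April 25, 2008.
Tolling adds 126 days: April 25, 2008 + 126 days = August 29, 2008.
From December 21, 2006 through May 2, 2007 inclusive is 133 days; tolling adds 133 days: August 29, 2008 + 133 days = January 9, 2009.
Tolling adds 176 days: January 9, 2009 + 176 days = July 4, 2009.
July 4, 2009 is Saturday; July 5, 2009 is Sunday; July 6, 2009 is a listed holiday. The next qualifying day is July 7, 2009.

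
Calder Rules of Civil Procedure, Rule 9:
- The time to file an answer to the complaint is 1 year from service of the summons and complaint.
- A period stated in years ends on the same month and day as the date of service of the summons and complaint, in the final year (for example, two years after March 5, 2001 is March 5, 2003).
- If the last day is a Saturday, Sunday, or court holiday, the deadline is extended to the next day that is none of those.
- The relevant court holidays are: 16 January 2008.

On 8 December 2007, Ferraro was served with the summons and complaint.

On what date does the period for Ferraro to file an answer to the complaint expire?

December 8, 2008

1 year after 8 December 2007 is December 8, 2008.
December 8, 2008 is a Monday and not a court holiday, so no extension applies.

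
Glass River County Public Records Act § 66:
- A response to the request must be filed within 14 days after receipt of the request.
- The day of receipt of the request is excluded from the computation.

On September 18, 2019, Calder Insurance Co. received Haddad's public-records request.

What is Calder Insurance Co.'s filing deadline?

14 days after September 18, 2019 is October 2, 2019.

October 2, 2019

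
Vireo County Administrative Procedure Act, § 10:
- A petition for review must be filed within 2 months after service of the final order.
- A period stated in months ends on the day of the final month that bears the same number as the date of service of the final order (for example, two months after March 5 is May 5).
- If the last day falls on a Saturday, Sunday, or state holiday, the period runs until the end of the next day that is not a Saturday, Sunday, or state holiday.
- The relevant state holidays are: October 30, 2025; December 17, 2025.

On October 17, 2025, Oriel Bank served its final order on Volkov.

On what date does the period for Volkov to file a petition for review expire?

December 18, 2025

2 months after October 17, 2025 is December 17, 2025.
December 17, 2025 is a listed holiday. The next qualifying day is December 18, 2025.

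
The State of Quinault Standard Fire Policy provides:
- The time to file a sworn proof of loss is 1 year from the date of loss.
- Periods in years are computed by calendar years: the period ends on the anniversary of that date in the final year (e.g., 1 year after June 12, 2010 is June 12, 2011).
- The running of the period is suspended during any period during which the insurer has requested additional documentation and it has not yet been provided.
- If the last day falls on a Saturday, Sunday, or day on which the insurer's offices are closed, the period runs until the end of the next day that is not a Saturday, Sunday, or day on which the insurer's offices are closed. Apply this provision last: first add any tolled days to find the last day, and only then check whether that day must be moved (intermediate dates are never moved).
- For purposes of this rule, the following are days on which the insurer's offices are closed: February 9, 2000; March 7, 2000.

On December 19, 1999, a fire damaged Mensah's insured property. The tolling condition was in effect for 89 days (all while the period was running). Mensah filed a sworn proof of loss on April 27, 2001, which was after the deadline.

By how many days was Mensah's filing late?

1 year after December 19, 1999 is December 19, 2000.
Tolling adds 89 days: December 19, 2000 + 89 days = March 18, 2001.
March 18, 2001 is Sunday. The next qualifying day is March 19, 2001.
The deadline is March 19, 2001; from March 19, 2001 to April 27, 2001 is 39 days.

39 days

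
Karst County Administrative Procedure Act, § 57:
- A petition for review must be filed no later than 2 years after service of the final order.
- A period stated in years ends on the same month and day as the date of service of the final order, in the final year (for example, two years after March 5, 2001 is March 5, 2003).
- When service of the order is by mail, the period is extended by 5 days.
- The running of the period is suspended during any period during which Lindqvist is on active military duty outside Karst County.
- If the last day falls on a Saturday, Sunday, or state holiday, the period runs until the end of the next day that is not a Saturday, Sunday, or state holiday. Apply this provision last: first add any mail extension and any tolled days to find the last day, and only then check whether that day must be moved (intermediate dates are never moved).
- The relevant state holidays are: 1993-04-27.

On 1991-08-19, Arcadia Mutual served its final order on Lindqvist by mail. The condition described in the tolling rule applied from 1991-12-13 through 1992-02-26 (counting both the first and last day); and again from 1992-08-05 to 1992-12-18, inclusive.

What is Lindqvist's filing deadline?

2 years after 1991-08-19 is August 19, 1993.
Service was by mail, adding 5 days: August 19, 1993 + 5 days = August 24, 1993.
From December 13, 1991 through February 26, 1992 inclusive is 76 days; tolling adds 76 days: August 24, 1993 + 76 days = November 8, 1993.
From August 5, 1992 through December 18, 1992 inclusive is 136 days; tolling adds 136 days: November 8, 1993 + 136 days = March 24, 1994.
March 24, 1994 is a Thursday and not a state holiday, so no extension applies.

March 24, 1994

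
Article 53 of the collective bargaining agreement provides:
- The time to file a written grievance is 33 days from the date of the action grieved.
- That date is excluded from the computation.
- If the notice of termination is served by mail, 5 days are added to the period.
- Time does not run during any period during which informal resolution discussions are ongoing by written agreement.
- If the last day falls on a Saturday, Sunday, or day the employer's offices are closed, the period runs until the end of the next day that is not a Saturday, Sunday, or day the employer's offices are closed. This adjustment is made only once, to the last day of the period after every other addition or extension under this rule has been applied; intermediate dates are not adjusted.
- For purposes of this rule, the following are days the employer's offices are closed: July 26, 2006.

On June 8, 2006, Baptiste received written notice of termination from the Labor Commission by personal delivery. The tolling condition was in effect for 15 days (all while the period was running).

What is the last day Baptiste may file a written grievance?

July 27, 2006

33 days after June 8, 2006 is July 11, 2006.
Service was not by mail, so no mail extension applies.
Tolling adds 15 days: July 11, 2006 + 15 days = July 26, 2006.
July 26, 2006 is a listed holiday. The next qualifying day is July 27, 2006.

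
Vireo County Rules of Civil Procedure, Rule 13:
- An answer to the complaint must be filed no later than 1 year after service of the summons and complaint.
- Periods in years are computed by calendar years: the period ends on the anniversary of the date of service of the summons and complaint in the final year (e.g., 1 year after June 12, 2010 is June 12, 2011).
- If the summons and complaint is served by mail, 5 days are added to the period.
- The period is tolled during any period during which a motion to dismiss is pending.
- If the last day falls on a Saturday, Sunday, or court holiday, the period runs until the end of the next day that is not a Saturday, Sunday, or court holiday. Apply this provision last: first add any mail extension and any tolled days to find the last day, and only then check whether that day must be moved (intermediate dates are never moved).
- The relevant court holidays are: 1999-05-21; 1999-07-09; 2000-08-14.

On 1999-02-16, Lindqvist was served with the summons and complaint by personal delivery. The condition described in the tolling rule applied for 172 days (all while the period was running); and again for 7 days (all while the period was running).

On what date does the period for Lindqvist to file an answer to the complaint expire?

1 year after 1999-02-16 is February 16, 2000.
Service was not by mail, so no mail extension applies.
Tolling adds 172 days: February 16, 2000 + 172 days = August 6, 2000.
Tolling adds 7 days: August 6, 2000 + 7 days = August 13, 2000.
August 13, 2000 is Sunday; August 14, 2000 is a listed holiday. The next qualifying day is August 15, 2000.

August 15, 2000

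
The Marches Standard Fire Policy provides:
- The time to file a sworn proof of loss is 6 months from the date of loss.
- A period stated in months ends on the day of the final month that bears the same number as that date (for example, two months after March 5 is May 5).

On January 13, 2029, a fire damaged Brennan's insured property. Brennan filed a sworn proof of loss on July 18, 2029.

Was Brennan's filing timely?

6 months after January 13, 2029 is July 13, 2029.
The deadline is July 13, 2029; the filing on July 18, 2029 is after that date.

No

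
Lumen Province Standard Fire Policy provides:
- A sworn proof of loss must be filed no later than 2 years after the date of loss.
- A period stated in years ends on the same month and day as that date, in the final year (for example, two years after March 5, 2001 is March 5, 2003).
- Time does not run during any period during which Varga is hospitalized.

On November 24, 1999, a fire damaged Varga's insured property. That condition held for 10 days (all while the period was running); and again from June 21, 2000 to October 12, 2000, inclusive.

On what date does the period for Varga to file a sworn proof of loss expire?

2 years after November 24, 1999 is November 24, 2001.
Tolling adds 10 days: November 24, 2001 + 10 days = December 4, 2001.
From June 21, 2000 through October 12, 2000 inclusive is 114 days; tolling adds 114 days: December 4, 2001 + 114 days = March 28, 2002.

March 28, 2002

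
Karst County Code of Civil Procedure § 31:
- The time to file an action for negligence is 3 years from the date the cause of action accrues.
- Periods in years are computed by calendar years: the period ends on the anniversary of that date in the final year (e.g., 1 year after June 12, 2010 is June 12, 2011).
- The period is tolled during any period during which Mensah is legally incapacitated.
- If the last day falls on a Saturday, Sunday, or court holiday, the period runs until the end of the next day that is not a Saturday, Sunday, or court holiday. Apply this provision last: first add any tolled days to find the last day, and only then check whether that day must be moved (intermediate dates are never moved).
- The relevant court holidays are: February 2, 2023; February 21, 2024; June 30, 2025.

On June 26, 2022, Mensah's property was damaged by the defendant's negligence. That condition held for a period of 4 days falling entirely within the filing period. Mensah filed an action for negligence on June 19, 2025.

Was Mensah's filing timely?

3 years after June 26, 2022 is June 26, 2025.
Tolling adds 4 days: June 26, 2025 + 4 days = June 30, 2025.
June 30, 2025 is a listed holiday. The next qualifying day is July 1, 2025.
The deadline is July 1, 2025; the filing on June 19, 2025 is on or before that date.

Yes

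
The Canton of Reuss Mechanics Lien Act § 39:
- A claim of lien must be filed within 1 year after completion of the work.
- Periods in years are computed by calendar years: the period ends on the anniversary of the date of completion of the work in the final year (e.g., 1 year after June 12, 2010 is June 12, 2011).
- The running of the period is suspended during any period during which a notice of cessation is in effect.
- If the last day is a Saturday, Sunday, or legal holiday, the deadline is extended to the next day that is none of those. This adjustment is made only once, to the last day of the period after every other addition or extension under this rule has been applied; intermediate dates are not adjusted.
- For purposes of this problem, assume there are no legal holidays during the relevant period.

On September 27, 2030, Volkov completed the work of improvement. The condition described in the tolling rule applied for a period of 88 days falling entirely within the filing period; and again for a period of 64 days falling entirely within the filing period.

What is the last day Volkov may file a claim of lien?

1 year after September 27, 2030 is September 27, 2031.
Tolling adds 88 days: September 27, 2031 + 88 days = December 24, 2031.
Tolling adds 64 days: December 24, 2031 + 64 days = February 26, 2032.
February 26, 2032 is a Thursday and not a legal holiday, so no extension applies.

February 26, 2032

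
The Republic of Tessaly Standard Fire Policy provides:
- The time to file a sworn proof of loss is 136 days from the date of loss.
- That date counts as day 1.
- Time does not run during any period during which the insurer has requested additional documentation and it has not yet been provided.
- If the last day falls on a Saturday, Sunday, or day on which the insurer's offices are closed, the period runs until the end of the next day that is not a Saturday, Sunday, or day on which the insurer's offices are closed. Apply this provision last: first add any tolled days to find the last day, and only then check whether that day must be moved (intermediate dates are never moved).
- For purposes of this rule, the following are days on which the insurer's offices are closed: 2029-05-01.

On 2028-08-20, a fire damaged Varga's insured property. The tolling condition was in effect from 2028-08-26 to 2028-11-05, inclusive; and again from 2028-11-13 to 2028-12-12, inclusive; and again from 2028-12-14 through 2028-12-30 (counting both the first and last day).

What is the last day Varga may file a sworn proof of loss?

May 2, 2029

Counting 2028-08-20 as day 1, day 136 is January 2, 2029.
From August 26, 2028 through November 5, 2028 inclusive is 72 days; tolling adds 72 days: January 2, 2029 + 72 days = March 15, 2029.
From November 13, 2028 through December 12, 2028 inclusive is 30 days; tolling adds 30 days: March 15, 2029 + 30 days = April 14, 2029.
From December 14, 2028 through December 30, 2028 inclusive is 17 days; tolling adds 17 days: April 14, 2029 + 17 days = May 1, 2029.
May 1, 2029 is a listed holiday. The next qualifying day is May 2, 2029.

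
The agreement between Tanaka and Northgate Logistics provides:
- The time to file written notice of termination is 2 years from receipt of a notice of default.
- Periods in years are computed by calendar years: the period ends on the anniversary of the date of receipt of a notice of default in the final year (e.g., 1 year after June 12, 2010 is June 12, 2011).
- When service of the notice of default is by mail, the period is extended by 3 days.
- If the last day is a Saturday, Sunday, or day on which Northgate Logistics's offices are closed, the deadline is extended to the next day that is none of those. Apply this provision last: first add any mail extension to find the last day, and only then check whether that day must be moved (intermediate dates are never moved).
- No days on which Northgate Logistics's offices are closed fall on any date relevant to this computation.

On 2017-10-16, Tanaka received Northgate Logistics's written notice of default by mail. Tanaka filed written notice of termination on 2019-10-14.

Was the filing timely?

Yes

2 years after 2017-10-16 is October 16, 2019.
Service was by mail, adding 3 days: October 16, 2019 + 3 days = October 19, 2019.
October 19, 2019 is Saturday; October 20, 2019 is Sunday. The next qualifying day is October 21, 2019.
The deadline is October 21, 2019; the filing on October 14, 2019 is on or before that date.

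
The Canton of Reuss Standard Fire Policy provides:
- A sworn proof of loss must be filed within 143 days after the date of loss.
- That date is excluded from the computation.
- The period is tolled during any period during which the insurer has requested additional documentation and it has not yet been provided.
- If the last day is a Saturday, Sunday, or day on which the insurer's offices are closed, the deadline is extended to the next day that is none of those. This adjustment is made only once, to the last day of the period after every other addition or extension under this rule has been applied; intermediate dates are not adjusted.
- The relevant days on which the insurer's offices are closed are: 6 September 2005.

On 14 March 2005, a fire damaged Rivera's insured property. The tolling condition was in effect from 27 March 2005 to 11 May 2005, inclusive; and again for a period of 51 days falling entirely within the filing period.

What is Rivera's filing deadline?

November 9, 2005

143 days after 14 March 2005 is August 4, 2005.
From March 27, 2005 through May 11, 2005 inclusive is 46 days; tolling adds 46 days: August 4, 2005 + 46 days = September 19, 2005.
Tolling adds 51 days: September 19, 2005 + 51 days = November 9, 2005.
November 9, 2005 is a Wednesday and not a day on which the insurer's offices are closed, so no extension applies.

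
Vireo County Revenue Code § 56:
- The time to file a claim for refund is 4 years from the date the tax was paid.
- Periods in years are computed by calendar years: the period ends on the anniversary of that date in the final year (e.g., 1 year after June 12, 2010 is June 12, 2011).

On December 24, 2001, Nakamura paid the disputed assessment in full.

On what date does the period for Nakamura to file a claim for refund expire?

4 years after December 24, 2001 is December 24, 2005.

December 24, 2005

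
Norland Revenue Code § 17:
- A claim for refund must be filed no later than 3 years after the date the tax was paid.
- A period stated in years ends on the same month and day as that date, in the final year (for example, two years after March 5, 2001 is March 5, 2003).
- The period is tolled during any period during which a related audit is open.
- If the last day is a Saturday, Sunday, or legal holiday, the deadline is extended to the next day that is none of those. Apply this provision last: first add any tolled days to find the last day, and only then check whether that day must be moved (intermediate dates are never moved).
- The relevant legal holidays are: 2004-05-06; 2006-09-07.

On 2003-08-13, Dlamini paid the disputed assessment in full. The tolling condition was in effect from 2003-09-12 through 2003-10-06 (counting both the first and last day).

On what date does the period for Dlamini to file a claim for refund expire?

September 8, 2006

3 years after 2003-08-13 is August 13, 2006.
From September 12, 2003 through October 6, 2003 inclusive is 25 days; tolling adds 25 days: August 13, 2006 + 25 days = September 7, 2006.
September 7, 2006 is a listed holiday. The next qualifying day is September 8, 2006.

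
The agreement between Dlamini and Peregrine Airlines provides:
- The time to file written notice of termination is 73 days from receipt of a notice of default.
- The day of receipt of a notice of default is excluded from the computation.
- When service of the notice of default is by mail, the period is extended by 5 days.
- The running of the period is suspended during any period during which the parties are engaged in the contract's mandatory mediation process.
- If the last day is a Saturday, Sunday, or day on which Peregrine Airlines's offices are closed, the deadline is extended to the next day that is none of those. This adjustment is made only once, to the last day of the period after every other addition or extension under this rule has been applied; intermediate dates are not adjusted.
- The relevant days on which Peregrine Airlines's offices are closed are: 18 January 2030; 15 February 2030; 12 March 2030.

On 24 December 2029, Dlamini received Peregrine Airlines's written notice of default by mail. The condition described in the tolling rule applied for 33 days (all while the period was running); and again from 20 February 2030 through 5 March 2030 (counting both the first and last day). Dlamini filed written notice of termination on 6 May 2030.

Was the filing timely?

73 days after 24 December 2029 is March 7, 2030.
Service was by mail, adding 5 days: March 7, 2030 + 5 days = March 12, 2030.
Tolling adds 33 days: March 12, 2030 + 33 days = April 14, 2030.
From February 20, 2030 through March 5, 2030 inclusive is 14 days; tolling adds 14 days: April 14, 2030 + 14 days = April 28, 2030.
April 28, 2030 is Sunday. The next qualifying day is April 29, 2030.
The deadline is April 29, 2030; the filing on May 6, 2030 is after that date.

No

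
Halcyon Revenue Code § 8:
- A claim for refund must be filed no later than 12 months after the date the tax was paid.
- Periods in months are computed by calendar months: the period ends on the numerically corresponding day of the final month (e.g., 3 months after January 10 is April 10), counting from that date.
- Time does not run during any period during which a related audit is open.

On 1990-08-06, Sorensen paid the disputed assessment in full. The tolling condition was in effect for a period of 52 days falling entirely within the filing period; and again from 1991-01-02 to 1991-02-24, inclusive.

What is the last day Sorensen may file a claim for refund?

12 months after 1990-08-06 is August 6, 1991.
Tolling adds 52 days: August 6, 1991 + 52 days = September 27, 1991.
From January 2, 1991 through February 24, 1991 inclusive is 54 days; tolling adds 54 days: September 27, 1991 + 54 days = November 20, 1991.

November 20, 1991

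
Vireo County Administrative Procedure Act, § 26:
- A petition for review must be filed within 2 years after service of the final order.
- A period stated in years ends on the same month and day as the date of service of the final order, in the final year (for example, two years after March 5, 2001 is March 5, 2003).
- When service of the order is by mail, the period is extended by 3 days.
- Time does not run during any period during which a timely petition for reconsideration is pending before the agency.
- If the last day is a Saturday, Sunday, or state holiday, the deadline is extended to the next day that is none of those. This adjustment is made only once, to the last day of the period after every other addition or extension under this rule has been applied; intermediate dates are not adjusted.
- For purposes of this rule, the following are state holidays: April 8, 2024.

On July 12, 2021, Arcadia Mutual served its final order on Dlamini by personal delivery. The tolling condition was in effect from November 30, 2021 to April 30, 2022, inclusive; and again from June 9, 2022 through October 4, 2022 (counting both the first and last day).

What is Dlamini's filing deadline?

April 9, 2024

2 years after July 12, 2021 is July 12, 2023.
Service was not by mail, so no mail extension applies.
From November 30, 2021 through April 30, 2022 inclusive is 152 days; tolling adds 152 days: July 12, 2023 + 152 days = December 11, 2023.
From June 9, 2022 through October 4, 2022 inclusive is 118 days; tolling adds 118 days: December 11, 2023 + 118 days = April 7, 2024.
April 7, 2024 is Sunday; April 8, 2024 is a listed holiday. The next qualifying day is April 9, 2024.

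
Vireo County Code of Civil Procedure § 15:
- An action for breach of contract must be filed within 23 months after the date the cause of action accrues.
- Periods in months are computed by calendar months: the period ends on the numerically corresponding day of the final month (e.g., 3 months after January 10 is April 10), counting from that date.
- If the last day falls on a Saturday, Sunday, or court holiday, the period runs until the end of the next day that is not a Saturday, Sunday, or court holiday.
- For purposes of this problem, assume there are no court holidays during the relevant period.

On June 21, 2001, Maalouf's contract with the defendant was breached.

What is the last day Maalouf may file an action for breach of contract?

May 21, 2003

23 months after June 21, 2001 is May 21, 2003.
May 21, 2003 is a Wednesday and not a court holiday, so no extension applies.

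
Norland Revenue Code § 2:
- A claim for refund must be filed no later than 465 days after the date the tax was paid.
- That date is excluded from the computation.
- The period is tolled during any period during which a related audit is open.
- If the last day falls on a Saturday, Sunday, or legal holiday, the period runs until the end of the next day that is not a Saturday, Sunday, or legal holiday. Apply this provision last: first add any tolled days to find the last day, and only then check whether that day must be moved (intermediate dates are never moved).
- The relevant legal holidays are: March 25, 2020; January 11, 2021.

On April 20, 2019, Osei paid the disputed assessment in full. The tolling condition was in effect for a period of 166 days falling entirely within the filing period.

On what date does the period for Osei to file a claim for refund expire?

January 12, 2021

465 days after April 20, 2019 is July 28, 2020.
Tolling adds 166 days: July 28, 2020 + 166 days = January 10, 2021.
January 10, 2021 is Sunday; January 11, 2021 is a listed holiday. The next qualifying day is January 12, 2021.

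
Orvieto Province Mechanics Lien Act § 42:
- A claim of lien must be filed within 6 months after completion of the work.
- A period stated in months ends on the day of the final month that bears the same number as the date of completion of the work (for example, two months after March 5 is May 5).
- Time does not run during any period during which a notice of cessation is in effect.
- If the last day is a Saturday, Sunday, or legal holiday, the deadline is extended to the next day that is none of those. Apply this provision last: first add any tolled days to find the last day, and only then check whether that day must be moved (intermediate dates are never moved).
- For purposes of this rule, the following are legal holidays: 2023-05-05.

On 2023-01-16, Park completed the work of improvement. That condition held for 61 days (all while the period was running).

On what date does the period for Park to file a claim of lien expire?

September 15, 2023

6 months after 2023-01-16 is July 16, 2023.
Tolling adds 61 days: July 16, 2023 + 61 days = September 15, 2023.
September 15, 2023 is a Friday and not a legal holiday, so no extension applies.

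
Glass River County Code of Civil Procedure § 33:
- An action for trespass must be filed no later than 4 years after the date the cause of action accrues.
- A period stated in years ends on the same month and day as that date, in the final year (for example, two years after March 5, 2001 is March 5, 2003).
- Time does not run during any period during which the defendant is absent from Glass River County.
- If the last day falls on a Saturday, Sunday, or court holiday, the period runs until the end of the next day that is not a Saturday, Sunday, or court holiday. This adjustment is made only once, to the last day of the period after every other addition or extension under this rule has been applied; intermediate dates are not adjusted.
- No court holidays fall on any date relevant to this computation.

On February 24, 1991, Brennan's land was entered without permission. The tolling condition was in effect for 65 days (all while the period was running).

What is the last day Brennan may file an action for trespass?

4 years after February 24, 1991 is February 24, 1995.
Tolling adds 65 days: February 24, 1995 + 65 days = April 30, 1995.
April 30, 1995 is Sunday. The next qualifying day is May 1, 1995.

May 1, 1995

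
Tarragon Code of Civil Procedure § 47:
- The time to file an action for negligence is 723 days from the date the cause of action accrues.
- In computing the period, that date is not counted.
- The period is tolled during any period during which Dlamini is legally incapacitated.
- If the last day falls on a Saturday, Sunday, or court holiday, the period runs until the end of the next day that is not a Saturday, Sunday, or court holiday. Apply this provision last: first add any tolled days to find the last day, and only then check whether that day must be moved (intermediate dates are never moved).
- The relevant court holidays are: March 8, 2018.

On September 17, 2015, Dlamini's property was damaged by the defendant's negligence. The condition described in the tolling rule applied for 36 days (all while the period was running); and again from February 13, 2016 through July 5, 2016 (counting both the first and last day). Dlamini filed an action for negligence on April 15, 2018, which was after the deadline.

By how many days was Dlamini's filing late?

723 days after September 17, 2015 is September 9, 2017.
Tolling adds 36 days: September 9, 2017 + 36 days = October 15, 2017.
From February 13, 2016 through July 5, 2016 inclusive is 144 days; tolling adds 144 days: October 15, 2017 + 144 days = March 8, 2018.
March 8, 2018 is a listed holiday. The next qualifying day is March 9, 2018.
The deadline is March 9, 2018; from March 9, 2018 to April 15, 2018 is 37 days.

37 days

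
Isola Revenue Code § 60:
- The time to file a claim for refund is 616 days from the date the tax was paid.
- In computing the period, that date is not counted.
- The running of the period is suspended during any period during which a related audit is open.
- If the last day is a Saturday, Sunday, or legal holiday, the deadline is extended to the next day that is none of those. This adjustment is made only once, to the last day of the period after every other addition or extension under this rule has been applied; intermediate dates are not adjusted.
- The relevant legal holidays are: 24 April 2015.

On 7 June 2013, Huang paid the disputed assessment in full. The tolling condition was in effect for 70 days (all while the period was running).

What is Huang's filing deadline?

April 27, 2015

616 days after 7 June 2013 is February 13, 2015.
Tolling adds 70 days: February 13, 2015 + 70 days = April 24, 2015.
April 24, 2015 is a listed holiday; April 25, 2015 is Saturday; April 26, 2015 is Sunday. The next qualifying day is April 27, 2015.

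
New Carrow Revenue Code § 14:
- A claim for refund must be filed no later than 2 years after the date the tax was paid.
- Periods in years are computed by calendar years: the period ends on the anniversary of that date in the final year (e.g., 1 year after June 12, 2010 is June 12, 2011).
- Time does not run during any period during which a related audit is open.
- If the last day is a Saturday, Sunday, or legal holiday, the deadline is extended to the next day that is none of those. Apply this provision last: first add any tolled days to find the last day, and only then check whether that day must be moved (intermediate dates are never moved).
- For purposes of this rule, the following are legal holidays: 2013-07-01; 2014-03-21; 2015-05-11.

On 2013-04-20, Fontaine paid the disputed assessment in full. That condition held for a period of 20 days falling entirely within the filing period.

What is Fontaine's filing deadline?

May 12, 2015

2 years after 2013-04-20 is April 20, 2015.
Tolling adds 20 days: April 20, 2015 + 20 days = May 10, 2015.
May 10, 2015 is Sunday; May 11, 2015 is a listed holiday. The next qualifying day is May 12, 2015.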